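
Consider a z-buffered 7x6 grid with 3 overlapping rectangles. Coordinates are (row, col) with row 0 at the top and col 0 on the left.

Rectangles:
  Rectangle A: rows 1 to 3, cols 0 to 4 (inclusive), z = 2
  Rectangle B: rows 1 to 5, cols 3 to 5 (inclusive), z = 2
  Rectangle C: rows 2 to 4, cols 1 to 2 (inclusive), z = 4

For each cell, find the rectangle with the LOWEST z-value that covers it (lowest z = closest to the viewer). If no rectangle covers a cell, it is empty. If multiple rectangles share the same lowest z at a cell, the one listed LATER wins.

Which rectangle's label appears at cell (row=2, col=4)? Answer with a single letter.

Answer: B

Derivation:
Check cell (2,4):
  A: rows 1-3 cols 0-4 z=2 -> covers; best now A (z=2)
  B: rows 1-5 cols 3-5 z=2 -> covers; best now B (z=2)
  C: rows 2-4 cols 1-2 -> outside (col miss)
Winner: B at z=2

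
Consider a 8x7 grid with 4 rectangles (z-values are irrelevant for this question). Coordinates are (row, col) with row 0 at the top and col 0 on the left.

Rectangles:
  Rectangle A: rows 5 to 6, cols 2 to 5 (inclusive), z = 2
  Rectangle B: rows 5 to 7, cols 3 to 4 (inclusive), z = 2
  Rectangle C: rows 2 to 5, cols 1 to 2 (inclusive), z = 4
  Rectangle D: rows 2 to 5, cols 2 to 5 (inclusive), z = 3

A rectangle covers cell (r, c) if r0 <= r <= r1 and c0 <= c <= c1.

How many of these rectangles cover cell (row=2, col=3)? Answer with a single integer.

Check cell (2,3):
  A: rows 5-6 cols 2-5 -> outside (row miss)
  B: rows 5-7 cols 3-4 -> outside (row miss)
  C: rows 2-5 cols 1-2 -> outside (col miss)
  D: rows 2-5 cols 2-5 -> covers
Count covering = 1

Answer: 1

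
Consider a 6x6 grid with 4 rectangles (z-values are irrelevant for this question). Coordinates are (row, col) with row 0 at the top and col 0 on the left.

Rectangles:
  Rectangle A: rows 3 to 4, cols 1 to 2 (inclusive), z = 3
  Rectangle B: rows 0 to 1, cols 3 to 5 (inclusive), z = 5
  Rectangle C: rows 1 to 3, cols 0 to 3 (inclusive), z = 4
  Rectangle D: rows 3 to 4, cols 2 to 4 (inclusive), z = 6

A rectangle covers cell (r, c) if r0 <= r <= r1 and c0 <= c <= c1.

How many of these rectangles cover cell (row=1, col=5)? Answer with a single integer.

Answer: 1

Derivation:
Check cell (1,5):
  A: rows 3-4 cols 1-2 -> outside (row miss)
  B: rows 0-1 cols 3-5 -> covers
  C: rows 1-3 cols 0-3 -> outside (col miss)
  D: rows 3-4 cols 2-4 -> outside (row miss)
Count covering = 1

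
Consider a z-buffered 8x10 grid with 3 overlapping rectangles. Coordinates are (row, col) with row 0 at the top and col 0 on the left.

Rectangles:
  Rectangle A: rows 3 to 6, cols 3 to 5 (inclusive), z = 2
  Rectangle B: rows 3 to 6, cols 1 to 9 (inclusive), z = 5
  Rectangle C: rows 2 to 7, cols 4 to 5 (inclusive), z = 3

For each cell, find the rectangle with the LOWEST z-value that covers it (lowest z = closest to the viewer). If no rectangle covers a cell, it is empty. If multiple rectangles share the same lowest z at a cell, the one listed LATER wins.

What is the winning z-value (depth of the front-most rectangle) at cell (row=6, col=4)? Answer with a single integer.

Check cell (6,4):
  A: rows 3-6 cols 3-5 z=2 -> covers; best now A (z=2)
  B: rows 3-6 cols 1-9 z=5 -> covers; best now A (z=2)
  C: rows 2-7 cols 4-5 z=3 -> covers; best now A (z=2)
Winner: A at z=2

Answer: 2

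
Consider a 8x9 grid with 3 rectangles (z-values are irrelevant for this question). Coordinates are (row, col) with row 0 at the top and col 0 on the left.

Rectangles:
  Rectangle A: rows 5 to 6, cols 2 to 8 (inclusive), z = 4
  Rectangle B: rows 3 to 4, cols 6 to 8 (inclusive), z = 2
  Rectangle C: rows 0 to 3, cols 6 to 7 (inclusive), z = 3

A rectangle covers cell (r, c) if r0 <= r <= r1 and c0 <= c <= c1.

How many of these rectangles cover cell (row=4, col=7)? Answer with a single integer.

Answer: 1

Derivation:
Check cell (4,7):
  A: rows 5-6 cols 2-8 -> outside (row miss)
  B: rows 3-4 cols 6-8 -> covers
  C: rows 0-3 cols 6-7 -> outside (row miss)
Count covering = 1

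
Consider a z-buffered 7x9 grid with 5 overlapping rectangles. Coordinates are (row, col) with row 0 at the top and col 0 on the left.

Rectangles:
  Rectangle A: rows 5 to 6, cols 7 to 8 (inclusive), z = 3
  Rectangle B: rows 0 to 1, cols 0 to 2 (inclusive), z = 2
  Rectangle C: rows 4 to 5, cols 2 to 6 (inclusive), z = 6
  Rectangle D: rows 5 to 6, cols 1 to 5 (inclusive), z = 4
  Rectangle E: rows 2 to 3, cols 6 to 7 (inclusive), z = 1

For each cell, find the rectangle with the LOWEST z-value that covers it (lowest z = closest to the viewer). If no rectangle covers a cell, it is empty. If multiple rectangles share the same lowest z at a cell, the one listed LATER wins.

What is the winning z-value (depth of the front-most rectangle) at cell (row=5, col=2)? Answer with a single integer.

Check cell (5,2):
  A: rows 5-6 cols 7-8 -> outside (col miss)
  B: rows 0-1 cols 0-2 -> outside (row miss)
  C: rows 4-5 cols 2-6 z=6 -> covers; best now C (z=6)
  D: rows 5-6 cols 1-5 z=4 -> covers; best now D (z=4)
  E: rows 2-3 cols 6-7 -> outside (row miss)
Winner: D at z=4

Answer: 4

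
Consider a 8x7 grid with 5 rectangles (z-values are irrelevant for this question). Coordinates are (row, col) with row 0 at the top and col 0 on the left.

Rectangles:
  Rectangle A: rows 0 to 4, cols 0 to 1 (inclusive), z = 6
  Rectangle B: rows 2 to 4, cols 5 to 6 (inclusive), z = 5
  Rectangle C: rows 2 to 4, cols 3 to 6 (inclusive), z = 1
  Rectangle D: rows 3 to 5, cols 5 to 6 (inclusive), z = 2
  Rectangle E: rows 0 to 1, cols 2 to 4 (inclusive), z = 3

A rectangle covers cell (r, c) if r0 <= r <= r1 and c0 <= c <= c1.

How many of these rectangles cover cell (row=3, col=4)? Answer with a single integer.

Answer: 1

Derivation:
Check cell (3,4):
  A: rows 0-4 cols 0-1 -> outside (col miss)
  B: rows 2-4 cols 5-6 -> outside (col miss)
  C: rows 2-4 cols 3-6 -> covers
  D: rows 3-5 cols 5-6 -> outside (col miss)
  E: rows 0-1 cols 2-4 -> outside (row miss)
Count covering = 1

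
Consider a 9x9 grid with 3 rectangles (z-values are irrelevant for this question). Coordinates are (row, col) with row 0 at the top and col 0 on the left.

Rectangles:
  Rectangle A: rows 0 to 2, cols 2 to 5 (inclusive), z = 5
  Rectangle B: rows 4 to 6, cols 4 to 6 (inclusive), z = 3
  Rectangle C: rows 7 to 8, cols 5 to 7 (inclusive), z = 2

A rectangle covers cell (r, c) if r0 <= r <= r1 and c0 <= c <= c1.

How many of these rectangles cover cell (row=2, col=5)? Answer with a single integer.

Check cell (2,5):
  A: rows 0-2 cols 2-5 -> covers
  B: rows 4-6 cols 4-6 -> outside (row miss)
  C: rows 7-8 cols 5-7 -> outside (row miss)
Count covering = 1

Answer: 1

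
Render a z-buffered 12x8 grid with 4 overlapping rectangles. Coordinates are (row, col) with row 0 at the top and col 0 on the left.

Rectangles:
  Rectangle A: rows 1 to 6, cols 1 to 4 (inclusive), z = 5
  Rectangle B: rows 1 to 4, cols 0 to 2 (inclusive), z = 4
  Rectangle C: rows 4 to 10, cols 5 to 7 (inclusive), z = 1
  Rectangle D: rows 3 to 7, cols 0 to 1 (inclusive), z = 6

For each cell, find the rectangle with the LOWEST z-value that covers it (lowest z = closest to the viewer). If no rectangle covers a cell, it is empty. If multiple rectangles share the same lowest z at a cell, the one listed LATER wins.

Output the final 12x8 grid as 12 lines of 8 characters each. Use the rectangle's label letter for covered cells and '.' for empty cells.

........
BBBAA...
BBBAA...
BBBAA...
BBBAACCC
DAAAACCC
DAAAACCC
DD...CCC
.....CCC
.....CCC
.....CCC
........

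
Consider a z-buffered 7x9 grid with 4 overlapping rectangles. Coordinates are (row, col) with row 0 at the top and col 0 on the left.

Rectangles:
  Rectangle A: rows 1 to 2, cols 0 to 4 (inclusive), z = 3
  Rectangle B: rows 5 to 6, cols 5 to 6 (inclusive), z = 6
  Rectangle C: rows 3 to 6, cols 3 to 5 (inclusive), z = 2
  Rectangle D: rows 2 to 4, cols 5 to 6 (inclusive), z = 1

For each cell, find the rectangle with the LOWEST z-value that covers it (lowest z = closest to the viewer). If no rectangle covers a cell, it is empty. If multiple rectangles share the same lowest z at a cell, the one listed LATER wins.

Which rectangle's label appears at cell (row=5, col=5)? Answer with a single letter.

Answer: C

Derivation:
Check cell (5,5):
  A: rows 1-2 cols 0-4 -> outside (row miss)
  B: rows 5-6 cols 5-6 z=6 -> covers; best now B (z=6)
  C: rows 3-6 cols 3-5 z=2 -> covers; best now C (z=2)
  D: rows 2-4 cols 5-6 -> outside (row miss)
Winner: C at z=2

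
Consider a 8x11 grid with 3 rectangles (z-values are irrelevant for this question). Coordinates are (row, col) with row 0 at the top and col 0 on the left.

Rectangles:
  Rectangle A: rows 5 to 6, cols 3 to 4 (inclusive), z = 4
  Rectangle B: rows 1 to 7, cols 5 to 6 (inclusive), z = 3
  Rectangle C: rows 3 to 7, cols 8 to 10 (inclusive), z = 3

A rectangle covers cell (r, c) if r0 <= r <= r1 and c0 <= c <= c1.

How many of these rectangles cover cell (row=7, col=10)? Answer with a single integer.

Check cell (7,10):
  A: rows 5-6 cols 3-4 -> outside (row miss)
  B: rows 1-7 cols 5-6 -> outside (col miss)
  C: rows 3-7 cols 8-10 -> covers
Count covering = 1

Answer: 1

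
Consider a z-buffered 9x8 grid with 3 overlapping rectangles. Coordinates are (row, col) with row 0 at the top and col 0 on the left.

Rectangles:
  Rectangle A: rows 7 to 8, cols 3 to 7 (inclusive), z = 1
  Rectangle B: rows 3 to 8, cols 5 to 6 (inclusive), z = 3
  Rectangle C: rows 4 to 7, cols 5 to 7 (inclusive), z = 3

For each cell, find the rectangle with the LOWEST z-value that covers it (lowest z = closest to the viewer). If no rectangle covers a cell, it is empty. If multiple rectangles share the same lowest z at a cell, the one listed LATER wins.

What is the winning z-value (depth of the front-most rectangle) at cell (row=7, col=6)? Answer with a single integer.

Answer: 1

Derivation:
Check cell (7,6):
  A: rows 7-8 cols 3-7 z=1 -> covers; best now A (z=1)
  B: rows 3-8 cols 5-6 z=3 -> covers; best now A (z=1)
  C: rows 4-7 cols 5-7 z=3 -> covers; best now A (z=1)
Winner: A at z=1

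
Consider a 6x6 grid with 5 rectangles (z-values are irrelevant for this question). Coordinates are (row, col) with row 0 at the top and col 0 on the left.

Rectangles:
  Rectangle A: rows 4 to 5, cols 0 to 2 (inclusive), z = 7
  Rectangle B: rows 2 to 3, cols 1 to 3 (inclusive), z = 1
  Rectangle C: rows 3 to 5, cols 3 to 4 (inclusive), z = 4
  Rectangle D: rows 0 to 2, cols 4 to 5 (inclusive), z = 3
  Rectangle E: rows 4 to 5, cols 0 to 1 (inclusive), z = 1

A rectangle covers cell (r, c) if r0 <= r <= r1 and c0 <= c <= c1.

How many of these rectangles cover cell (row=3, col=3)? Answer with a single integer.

Answer: 2

Derivation:
Check cell (3,3):
  A: rows 4-5 cols 0-2 -> outside (row miss)
  B: rows 2-3 cols 1-3 -> covers
  C: rows 3-5 cols 3-4 -> covers
  D: rows 0-2 cols 4-5 -> outside (row miss)
  E: rows 4-5 cols 0-1 -> outside (row miss)
Count covering = 2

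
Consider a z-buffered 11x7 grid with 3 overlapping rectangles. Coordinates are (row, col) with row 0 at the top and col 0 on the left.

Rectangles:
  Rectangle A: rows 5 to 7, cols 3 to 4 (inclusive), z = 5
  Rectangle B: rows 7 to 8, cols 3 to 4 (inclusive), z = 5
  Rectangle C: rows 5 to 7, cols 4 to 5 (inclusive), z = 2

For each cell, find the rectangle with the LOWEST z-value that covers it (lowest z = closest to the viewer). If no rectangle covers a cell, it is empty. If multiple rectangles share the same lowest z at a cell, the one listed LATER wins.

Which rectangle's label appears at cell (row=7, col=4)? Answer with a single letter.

Answer: C

Derivation:
Check cell (7,4):
  A: rows 5-7 cols 3-4 z=5 -> covers; best now A (z=5)
  B: rows 7-8 cols 3-4 z=5 -> covers; best now B (z=5)
  C: rows 5-7 cols 4-5 z=2 -> covers; best now C (z=2)
Winner: C at z=2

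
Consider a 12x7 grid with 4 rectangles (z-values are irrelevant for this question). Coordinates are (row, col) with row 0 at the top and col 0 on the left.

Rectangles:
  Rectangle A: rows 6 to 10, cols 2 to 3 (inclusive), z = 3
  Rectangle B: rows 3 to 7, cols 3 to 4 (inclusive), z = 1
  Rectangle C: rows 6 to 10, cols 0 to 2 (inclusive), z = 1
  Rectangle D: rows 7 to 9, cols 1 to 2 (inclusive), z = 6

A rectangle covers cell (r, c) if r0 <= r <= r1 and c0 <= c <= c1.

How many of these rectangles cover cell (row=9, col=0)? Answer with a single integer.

Check cell (9,0):
  A: rows 6-10 cols 2-3 -> outside (col miss)
  B: rows 3-7 cols 3-4 -> outside (row miss)
  C: rows 6-10 cols 0-2 -> covers
  D: rows 7-9 cols 1-2 -> outside (col miss)
Count covering = 1

Answer: 1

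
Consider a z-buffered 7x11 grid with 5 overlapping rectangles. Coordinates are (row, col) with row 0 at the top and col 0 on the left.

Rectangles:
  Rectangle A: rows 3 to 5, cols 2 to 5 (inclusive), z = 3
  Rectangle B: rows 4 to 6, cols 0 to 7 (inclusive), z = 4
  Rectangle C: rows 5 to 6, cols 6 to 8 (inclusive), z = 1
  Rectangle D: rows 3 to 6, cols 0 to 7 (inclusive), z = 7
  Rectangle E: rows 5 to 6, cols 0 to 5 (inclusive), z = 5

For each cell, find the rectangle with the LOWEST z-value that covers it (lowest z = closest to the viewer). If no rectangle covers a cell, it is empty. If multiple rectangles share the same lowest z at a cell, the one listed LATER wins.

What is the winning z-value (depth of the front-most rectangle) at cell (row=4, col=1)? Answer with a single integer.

Check cell (4,1):
  A: rows 3-5 cols 2-5 -> outside (col miss)
  B: rows 4-6 cols 0-7 z=4 -> covers; best now B (z=4)
  C: rows 5-6 cols 6-8 -> outside (row miss)
  D: rows 3-6 cols 0-7 z=7 -> covers; best now B (z=4)
  E: rows 5-6 cols 0-5 -> outside (row miss)
Winner: B at z=4

Answer: 4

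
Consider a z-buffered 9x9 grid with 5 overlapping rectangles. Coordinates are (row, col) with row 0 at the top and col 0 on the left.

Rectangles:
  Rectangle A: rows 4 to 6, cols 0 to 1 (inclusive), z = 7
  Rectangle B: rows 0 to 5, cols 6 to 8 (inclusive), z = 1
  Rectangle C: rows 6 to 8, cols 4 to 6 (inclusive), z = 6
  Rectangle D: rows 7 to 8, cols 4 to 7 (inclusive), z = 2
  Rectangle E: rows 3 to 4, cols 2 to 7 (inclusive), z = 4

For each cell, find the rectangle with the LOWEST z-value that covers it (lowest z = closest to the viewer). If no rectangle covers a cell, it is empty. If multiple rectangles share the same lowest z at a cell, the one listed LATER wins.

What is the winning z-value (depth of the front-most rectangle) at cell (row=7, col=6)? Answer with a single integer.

Check cell (7,6):
  A: rows 4-6 cols 0-1 -> outside (row miss)
  B: rows 0-5 cols 6-8 -> outside (row miss)
  C: rows 6-8 cols 4-6 z=6 -> covers; best now C (z=6)
  D: rows 7-8 cols 4-7 z=2 -> covers; best now D (z=2)
  E: rows 3-4 cols 2-7 -> outside (row miss)
Winner: D at z=2

Answer: 2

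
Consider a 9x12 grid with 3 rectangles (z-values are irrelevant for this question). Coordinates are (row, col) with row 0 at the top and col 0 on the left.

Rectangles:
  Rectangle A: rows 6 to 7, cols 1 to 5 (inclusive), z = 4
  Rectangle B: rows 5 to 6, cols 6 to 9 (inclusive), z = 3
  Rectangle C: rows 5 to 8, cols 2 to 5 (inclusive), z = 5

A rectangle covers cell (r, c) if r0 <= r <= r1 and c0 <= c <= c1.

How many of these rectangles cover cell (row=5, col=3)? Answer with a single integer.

Answer: 1

Derivation:
Check cell (5,3):
  A: rows 6-7 cols 1-5 -> outside (row miss)
  B: rows 5-6 cols 6-9 -> outside (col miss)
  C: rows 5-8 cols 2-5 -> covers
Count covering = 1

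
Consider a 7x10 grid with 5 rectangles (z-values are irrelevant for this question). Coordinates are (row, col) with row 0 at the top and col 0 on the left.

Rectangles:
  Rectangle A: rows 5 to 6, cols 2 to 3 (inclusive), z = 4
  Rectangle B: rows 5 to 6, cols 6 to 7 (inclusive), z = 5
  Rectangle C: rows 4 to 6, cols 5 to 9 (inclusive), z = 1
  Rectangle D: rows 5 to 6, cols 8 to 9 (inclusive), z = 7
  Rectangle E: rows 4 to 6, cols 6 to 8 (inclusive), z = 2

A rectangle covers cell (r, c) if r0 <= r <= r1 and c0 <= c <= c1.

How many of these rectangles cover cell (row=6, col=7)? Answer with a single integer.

Check cell (6,7):
  A: rows 5-6 cols 2-3 -> outside (col miss)
  B: rows 5-6 cols 6-7 -> covers
  C: rows 4-6 cols 5-9 -> covers
  D: rows 5-6 cols 8-9 -> outside (col miss)
  E: rows 4-6 cols 6-8 -> covers
Count covering = 3

Answer: 3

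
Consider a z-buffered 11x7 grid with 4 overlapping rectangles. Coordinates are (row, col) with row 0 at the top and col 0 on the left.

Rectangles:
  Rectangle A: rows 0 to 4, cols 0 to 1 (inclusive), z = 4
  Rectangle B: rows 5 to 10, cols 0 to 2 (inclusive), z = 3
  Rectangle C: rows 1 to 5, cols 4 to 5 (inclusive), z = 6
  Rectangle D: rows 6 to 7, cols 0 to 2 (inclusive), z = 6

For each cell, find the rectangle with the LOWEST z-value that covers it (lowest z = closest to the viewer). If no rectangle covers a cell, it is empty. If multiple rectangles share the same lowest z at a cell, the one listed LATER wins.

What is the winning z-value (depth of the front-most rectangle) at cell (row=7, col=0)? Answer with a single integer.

Answer: 3

Derivation:
Check cell (7,0):
  A: rows 0-4 cols 0-1 -> outside (row miss)
  B: rows 5-10 cols 0-2 z=3 -> covers; best now B (z=3)
  C: rows 1-5 cols 4-5 -> outside (row miss)
  D: rows 6-7 cols 0-2 z=6 -> covers; best now B (z=3)
Winner: B at z=3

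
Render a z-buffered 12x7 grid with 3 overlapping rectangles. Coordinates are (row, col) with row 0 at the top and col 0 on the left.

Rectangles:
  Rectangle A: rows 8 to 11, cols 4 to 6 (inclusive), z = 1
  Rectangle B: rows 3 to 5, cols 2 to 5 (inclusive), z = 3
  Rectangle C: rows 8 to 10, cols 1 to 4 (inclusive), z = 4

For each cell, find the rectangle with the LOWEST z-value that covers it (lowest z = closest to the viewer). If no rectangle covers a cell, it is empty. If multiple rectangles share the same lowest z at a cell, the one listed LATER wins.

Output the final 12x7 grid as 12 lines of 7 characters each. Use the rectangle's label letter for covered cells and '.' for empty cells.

.......
.......
.......
..BBBB.
..BBBB.
..BBBB.
.......
.......
.CCCAAA
.CCCAAA
.CCCAAA
....AAA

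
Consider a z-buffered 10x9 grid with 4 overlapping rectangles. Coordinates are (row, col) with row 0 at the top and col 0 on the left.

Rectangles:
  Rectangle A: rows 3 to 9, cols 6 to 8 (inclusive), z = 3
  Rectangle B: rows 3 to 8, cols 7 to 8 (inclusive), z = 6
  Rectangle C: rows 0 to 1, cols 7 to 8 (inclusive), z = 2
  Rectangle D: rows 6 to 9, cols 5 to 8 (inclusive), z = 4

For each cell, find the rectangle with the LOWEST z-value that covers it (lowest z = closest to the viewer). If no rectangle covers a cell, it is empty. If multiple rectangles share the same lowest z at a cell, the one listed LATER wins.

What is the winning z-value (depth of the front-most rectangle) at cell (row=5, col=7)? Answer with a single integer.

Answer: 3

Derivation:
Check cell (5,7):
  A: rows 3-9 cols 6-8 z=3 -> covers; best now A (z=3)
  B: rows 3-8 cols 7-8 z=6 -> covers; best now A (z=3)
  C: rows 0-1 cols 7-8 -> outside (row miss)
  D: rows 6-9 cols 5-8 -> outside (row miss)
Winner: A at z=3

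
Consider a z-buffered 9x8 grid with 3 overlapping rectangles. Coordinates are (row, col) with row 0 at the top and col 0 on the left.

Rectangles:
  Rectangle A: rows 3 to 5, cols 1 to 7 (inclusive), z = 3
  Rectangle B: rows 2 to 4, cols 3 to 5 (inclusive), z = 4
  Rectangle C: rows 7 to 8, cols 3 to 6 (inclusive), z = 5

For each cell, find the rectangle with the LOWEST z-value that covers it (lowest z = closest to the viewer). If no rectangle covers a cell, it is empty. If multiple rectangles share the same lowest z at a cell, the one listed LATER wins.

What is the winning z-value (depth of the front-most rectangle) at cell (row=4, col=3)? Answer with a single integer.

Answer: 3

Derivation:
Check cell (4,3):
  A: rows 3-5 cols 1-7 z=3 -> covers; best now A (z=3)
  B: rows 2-4 cols 3-5 z=4 -> covers; best now A (z=3)
  C: rows 7-8 cols 3-6 -> outside (row miss)
Winner: A at z=3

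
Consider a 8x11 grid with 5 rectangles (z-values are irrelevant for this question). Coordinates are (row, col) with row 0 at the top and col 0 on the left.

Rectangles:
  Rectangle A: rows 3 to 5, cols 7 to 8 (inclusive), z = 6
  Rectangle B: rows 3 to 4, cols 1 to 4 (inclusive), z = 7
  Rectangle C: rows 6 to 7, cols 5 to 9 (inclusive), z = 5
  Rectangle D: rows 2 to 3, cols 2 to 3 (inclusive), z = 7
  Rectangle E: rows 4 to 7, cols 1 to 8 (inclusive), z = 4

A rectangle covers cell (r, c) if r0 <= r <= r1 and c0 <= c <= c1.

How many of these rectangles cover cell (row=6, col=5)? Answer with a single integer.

Answer: 2

Derivation:
Check cell (6,5):
  A: rows 3-5 cols 7-8 -> outside (row miss)
  B: rows 3-4 cols 1-4 -> outside (row miss)
  C: rows 6-7 cols 5-9 -> covers
  D: rows 2-3 cols 2-3 -> outside (row miss)
  E: rows 4-7 cols 1-8 -> covers
Count covering = 2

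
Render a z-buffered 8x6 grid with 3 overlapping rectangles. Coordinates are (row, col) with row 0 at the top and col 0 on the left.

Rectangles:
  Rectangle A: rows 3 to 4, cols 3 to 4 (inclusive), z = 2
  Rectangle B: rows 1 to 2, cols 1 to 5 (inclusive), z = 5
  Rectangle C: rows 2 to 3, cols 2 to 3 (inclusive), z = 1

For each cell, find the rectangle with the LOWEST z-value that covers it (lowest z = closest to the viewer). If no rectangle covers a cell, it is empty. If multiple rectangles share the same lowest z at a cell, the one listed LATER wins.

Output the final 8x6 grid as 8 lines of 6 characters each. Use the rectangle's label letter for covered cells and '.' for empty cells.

......
.BBBBB
.BCCBB
..CCA.
...AA.
......
......
......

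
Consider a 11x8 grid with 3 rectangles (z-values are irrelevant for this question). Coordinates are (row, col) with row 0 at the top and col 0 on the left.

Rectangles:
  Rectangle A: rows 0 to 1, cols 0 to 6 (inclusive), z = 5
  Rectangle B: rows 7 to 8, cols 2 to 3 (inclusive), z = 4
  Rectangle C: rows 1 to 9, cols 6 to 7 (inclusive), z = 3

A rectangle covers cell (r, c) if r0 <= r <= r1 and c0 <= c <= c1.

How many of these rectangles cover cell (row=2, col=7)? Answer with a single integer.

Answer: 1

Derivation:
Check cell (2,7):
  A: rows 0-1 cols 0-6 -> outside (row miss)
  B: rows 7-8 cols 2-3 -> outside (row miss)
  C: rows 1-9 cols 6-7 -> covers
Count covering = 1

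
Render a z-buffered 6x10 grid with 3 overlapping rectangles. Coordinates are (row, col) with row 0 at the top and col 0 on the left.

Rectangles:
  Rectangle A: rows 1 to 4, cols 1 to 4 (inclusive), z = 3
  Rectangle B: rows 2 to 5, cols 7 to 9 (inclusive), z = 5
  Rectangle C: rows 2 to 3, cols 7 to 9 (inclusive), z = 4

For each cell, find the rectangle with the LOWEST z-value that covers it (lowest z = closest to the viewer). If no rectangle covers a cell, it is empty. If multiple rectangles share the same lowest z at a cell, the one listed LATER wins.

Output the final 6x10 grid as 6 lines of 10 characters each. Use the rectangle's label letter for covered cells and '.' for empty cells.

..........
.AAAA.....
.AAAA..CCC
.AAAA..CCC
.AAAA..BBB
.......BBB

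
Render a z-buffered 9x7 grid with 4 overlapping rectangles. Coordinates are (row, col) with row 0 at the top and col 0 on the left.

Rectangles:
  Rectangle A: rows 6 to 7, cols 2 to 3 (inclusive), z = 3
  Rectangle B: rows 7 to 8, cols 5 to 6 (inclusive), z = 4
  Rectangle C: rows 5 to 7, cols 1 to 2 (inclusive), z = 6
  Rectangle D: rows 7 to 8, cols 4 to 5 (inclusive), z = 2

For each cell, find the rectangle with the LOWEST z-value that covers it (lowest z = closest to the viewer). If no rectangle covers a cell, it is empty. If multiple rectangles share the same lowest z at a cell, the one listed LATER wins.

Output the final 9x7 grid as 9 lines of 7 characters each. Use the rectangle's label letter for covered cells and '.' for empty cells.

.......
.......
.......
.......
.......
.CC....
.CAA...
.CAADDB
....DDB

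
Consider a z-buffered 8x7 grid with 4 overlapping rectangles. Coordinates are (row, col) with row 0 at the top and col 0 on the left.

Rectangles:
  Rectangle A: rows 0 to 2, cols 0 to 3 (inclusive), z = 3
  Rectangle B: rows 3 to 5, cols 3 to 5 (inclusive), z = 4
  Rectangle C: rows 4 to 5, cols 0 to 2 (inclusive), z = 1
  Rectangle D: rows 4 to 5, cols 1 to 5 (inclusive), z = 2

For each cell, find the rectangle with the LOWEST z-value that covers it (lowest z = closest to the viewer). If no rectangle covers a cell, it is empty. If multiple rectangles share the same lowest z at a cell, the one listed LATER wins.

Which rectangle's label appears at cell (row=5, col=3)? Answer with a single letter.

Check cell (5,3):
  A: rows 0-2 cols 0-3 -> outside (row miss)
  B: rows 3-5 cols 3-5 z=4 -> covers; best now B (z=4)
  C: rows 4-5 cols 0-2 -> outside (col miss)
  D: rows 4-5 cols 1-5 z=2 -> covers; best now D (z=2)
Winner: D at z=2

Answer: D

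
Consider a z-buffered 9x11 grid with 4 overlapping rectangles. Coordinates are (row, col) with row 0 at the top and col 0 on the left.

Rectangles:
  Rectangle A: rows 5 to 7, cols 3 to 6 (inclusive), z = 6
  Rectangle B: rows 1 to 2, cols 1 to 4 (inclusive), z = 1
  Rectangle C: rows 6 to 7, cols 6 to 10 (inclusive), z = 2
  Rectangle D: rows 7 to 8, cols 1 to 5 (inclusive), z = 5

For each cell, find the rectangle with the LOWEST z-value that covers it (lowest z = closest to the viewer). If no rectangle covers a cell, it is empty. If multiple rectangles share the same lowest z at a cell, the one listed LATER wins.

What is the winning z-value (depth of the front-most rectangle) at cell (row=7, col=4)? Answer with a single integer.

Answer: 5

Derivation:
Check cell (7,4):
  A: rows 5-7 cols 3-6 z=6 -> covers; best now A (z=6)
  B: rows 1-2 cols 1-4 -> outside (row miss)
  C: rows 6-7 cols 6-10 -> outside (col miss)
  D: rows 7-8 cols 1-5 z=5 -> covers; best now D (z=5)
Winner: D at z=5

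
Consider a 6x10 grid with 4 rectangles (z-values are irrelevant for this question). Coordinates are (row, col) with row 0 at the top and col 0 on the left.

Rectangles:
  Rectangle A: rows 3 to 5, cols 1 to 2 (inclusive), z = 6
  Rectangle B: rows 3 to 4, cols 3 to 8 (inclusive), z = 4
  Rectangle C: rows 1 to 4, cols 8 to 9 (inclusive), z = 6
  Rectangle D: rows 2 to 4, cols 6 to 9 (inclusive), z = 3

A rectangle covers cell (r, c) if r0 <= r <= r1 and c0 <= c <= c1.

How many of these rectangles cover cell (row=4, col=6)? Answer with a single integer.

Check cell (4,6):
  A: rows 3-5 cols 1-2 -> outside (col miss)
  B: rows 3-4 cols 3-8 -> covers
  C: rows 1-4 cols 8-9 -> outside (col miss)
  D: rows 2-4 cols 6-9 -> covers
Count covering = 2

Answer: 2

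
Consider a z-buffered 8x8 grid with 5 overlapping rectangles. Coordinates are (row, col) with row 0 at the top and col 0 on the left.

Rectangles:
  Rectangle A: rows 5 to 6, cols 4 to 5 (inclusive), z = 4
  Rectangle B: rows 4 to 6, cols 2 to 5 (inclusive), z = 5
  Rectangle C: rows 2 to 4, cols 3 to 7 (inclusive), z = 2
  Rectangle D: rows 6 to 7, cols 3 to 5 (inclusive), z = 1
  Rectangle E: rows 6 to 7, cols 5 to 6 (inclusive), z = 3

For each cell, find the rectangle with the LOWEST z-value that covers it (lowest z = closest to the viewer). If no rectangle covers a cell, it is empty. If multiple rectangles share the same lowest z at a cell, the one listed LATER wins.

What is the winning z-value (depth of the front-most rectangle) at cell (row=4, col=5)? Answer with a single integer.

Check cell (4,5):
  A: rows 5-6 cols 4-5 -> outside (row miss)
  B: rows 4-6 cols 2-5 z=5 -> covers; best now B (z=5)
  C: rows 2-4 cols 3-7 z=2 -> covers; best now C (z=2)
  D: rows 6-7 cols 3-5 -> outside (row miss)
  E: rows 6-7 cols 5-6 -> outside (row miss)
Winner: C at z=2

Answer: 2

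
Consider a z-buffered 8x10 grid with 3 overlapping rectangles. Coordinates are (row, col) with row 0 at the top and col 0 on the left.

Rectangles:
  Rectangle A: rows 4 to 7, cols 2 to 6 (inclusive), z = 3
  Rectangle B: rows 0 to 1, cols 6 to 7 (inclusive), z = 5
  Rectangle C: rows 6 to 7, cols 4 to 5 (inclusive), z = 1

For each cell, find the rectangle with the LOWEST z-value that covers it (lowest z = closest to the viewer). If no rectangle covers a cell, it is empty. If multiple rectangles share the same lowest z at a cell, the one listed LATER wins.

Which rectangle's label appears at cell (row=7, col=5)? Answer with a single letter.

Check cell (7,5):
  A: rows 4-7 cols 2-6 z=3 -> covers; best now A (z=3)
  B: rows 0-1 cols 6-7 -> outside (row miss)
  C: rows 6-7 cols 4-5 z=1 -> covers; best now C (z=1)
Winner: C at z=1

Answer: C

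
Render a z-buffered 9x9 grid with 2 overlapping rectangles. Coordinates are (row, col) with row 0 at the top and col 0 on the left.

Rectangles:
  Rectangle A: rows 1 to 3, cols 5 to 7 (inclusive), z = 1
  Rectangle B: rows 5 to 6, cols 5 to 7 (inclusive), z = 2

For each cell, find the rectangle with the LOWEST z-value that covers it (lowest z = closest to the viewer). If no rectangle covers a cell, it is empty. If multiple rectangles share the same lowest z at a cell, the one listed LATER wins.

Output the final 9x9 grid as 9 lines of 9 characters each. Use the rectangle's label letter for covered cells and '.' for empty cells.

.........
.....AAA.
.....AAA.
.....AAA.
.........
.....BBB.
.....BBB.
.........
.........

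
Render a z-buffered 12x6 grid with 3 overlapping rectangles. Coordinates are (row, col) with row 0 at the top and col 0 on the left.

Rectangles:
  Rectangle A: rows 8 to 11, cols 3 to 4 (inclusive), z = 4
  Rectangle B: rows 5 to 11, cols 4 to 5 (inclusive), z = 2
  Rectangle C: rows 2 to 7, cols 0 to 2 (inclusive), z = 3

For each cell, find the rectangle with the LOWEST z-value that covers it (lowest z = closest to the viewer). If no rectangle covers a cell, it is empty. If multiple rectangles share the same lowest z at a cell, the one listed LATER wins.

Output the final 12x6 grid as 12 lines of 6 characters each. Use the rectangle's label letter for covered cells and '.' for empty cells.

......
......
CCC...
CCC...
CCC...
CCC.BB
CCC.BB
CCC.BB
...ABB
...ABB
...ABB
...ABB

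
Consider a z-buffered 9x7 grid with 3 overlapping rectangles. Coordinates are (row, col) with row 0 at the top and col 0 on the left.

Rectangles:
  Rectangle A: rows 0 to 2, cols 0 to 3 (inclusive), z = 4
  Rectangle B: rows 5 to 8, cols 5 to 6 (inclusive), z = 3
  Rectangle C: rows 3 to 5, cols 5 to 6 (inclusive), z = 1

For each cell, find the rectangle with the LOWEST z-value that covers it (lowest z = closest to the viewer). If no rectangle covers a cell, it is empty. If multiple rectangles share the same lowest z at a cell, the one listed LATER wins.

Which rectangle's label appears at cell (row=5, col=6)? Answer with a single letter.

Answer: C

Derivation:
Check cell (5,6):
  A: rows 0-2 cols 0-3 -> outside (row miss)
  B: rows 5-8 cols 5-6 z=3 -> covers; best now B (z=3)
  C: rows 3-5 cols 5-6 z=1 -> covers; best now C (z=1)
Winner: C at z=1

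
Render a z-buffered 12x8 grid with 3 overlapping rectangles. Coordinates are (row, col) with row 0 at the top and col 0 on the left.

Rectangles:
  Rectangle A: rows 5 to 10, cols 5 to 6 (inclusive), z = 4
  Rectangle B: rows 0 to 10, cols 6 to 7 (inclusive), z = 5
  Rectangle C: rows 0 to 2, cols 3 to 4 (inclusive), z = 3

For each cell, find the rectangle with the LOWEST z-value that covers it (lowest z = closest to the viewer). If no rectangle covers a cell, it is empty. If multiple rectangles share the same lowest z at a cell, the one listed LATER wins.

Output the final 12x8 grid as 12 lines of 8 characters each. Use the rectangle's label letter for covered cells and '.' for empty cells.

...CC.BB
...CC.BB
...CC.BB
......BB
......BB
.....AAB
.....AAB
.....AAB
.....AAB
.....AAB
.....AAB
........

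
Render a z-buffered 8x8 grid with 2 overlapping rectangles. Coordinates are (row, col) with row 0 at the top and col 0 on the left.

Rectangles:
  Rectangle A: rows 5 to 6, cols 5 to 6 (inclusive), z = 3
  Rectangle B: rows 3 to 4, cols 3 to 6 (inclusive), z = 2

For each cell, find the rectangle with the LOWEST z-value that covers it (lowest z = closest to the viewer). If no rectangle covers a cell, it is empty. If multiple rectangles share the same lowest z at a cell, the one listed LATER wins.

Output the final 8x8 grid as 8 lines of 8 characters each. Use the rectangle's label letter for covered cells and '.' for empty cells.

........
........
........
...BBBB.
...BBBB.
.....AA.
.....AA.
........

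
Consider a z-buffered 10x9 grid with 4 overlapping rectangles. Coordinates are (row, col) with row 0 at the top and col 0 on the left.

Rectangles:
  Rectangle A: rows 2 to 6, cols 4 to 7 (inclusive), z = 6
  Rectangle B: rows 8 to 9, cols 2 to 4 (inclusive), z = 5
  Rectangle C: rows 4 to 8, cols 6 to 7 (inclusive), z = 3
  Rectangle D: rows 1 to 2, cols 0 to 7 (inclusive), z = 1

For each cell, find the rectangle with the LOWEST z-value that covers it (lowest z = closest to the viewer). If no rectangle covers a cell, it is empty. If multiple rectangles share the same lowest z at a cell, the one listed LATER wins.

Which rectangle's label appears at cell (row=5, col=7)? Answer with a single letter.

Check cell (5,7):
  A: rows 2-6 cols 4-7 z=6 -> covers; best now A (z=6)
  B: rows 8-9 cols 2-4 -> outside (row miss)
  C: rows 4-8 cols 6-7 z=3 -> covers; best now C (z=3)
  D: rows 1-2 cols 0-7 -> outside (row miss)
Winner: C at z=3

Answer: C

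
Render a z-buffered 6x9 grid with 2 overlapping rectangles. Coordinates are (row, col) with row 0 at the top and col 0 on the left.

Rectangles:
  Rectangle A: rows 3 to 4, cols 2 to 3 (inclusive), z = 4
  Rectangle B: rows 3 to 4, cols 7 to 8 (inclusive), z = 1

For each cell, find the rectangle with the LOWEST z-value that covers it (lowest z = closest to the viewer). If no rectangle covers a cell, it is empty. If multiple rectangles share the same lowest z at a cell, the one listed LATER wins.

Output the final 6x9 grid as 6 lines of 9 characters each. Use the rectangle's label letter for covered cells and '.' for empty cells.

.........
.........
.........
..AA...BB
..AA...BB
.........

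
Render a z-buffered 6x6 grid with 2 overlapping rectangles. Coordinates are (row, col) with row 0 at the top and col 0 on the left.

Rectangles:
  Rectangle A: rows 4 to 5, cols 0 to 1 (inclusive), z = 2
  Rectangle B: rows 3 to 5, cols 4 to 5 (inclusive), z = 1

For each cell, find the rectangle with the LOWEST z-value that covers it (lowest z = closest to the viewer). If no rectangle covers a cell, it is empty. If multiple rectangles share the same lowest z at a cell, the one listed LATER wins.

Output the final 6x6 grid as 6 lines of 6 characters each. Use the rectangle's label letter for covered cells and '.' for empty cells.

......
......
......
....BB
AA..BB
AA..BB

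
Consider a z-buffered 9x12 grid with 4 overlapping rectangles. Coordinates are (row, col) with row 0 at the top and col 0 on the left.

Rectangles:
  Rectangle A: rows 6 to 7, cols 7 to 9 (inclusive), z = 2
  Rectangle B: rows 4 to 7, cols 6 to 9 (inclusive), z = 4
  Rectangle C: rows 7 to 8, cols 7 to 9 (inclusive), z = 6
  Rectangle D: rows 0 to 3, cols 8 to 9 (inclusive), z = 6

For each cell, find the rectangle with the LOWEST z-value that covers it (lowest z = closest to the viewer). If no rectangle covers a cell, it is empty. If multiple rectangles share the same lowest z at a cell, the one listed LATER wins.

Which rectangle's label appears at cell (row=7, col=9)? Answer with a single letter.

Check cell (7,9):
  A: rows 6-7 cols 7-9 z=2 -> covers; best now A (z=2)
  B: rows 4-7 cols 6-9 z=4 -> covers; best now A (z=2)
  C: rows 7-8 cols 7-9 z=6 -> covers; best now A (z=2)
  D: rows 0-3 cols 8-9 -> outside (row miss)
Winner: A at z=2

Answer: A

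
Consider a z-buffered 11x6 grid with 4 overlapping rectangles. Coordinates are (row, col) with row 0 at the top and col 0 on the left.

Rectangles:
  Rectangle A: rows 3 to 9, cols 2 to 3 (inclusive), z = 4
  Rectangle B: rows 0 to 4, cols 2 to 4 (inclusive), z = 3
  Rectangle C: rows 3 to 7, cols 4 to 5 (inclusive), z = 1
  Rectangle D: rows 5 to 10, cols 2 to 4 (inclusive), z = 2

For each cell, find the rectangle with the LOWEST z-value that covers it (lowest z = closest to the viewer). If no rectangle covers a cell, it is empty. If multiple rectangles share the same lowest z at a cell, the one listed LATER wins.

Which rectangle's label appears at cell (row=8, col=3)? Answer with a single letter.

Answer: D

Derivation:
Check cell (8,3):
  A: rows 3-9 cols 2-3 z=4 -> covers; best now A (z=4)
  B: rows 0-4 cols 2-4 -> outside (row miss)
  C: rows 3-7 cols 4-5 -> outside (row miss)
  D: rows 5-10 cols 2-4 z=2 -> covers; best now D (z=2)
Winner: D at z=2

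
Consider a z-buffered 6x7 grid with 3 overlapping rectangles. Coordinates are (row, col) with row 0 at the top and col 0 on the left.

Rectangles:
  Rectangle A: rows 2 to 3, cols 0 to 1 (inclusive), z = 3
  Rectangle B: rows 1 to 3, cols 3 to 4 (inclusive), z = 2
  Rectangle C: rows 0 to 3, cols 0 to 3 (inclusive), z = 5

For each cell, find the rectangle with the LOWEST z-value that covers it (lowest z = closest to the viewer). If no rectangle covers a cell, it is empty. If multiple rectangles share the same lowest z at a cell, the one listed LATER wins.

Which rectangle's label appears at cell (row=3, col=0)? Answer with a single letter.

Check cell (3,0):
  A: rows 2-3 cols 0-1 z=3 -> covers; best now A (z=3)
  B: rows 1-3 cols 3-4 -> outside (col miss)
  C: rows 0-3 cols 0-3 z=5 -> covers; best now A (z=3)
Winner: A at z=3

Answer: A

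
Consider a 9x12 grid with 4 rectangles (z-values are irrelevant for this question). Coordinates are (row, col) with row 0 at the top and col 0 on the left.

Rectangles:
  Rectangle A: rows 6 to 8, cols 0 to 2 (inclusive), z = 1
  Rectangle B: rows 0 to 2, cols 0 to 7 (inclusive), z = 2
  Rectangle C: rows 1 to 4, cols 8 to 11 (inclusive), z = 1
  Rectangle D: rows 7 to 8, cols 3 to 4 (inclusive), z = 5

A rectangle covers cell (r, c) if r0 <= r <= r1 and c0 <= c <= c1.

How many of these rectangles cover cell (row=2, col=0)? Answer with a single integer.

Check cell (2,0):
  A: rows 6-8 cols 0-2 -> outside (row miss)
  B: rows 0-2 cols 0-7 -> covers
  C: rows 1-4 cols 8-11 -> outside (col miss)
  D: rows 7-8 cols 3-4 -> outside (row miss)
Count covering = 1

Answer: 1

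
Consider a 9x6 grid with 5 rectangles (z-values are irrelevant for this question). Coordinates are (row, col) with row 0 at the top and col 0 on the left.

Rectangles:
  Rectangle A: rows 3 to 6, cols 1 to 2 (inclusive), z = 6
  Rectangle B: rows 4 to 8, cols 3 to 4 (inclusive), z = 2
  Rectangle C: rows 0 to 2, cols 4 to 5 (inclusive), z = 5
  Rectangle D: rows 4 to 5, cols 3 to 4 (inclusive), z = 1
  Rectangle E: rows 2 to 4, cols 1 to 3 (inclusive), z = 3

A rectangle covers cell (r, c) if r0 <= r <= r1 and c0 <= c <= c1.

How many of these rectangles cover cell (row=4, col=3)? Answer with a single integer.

Check cell (4,3):
  A: rows 3-6 cols 1-2 -> outside (col miss)
  B: rows 4-8 cols 3-4 -> covers
  C: rows 0-2 cols 4-5 -> outside (row miss)
  D: rows 4-5 cols 3-4 -> covers
  E: rows 2-4 cols 1-3 -> covers
Count covering = 3

Answer: 3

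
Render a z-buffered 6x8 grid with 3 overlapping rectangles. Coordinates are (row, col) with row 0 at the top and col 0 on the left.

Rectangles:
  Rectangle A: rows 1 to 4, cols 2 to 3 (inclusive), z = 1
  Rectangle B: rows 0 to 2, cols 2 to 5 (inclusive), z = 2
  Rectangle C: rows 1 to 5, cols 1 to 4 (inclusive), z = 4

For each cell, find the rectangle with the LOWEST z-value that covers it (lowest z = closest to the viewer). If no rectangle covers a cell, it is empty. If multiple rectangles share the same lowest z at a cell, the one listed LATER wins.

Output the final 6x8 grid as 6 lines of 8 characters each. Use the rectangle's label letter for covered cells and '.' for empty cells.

..BBBB..
.CAABB..
.CAABB..
.CAAC...
.CAAC...
.CCCC...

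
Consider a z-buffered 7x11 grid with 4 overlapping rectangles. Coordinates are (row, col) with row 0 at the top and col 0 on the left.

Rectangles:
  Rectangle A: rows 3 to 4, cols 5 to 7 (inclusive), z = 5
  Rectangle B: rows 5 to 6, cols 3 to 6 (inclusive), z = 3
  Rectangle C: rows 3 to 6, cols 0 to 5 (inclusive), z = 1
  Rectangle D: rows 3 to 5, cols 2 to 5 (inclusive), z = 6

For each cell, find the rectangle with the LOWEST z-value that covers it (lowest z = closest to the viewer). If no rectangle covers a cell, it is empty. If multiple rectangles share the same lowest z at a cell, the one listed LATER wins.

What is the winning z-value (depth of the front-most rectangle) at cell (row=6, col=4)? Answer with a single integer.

Check cell (6,4):
  A: rows 3-4 cols 5-7 -> outside (row miss)
  B: rows 5-6 cols 3-6 z=3 -> covers; best now B (z=3)
  C: rows 3-6 cols 0-5 z=1 -> covers; best now C (z=1)
  D: rows 3-5 cols 2-5 -> outside (row miss)
Winner: C at z=1

Answer: 1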